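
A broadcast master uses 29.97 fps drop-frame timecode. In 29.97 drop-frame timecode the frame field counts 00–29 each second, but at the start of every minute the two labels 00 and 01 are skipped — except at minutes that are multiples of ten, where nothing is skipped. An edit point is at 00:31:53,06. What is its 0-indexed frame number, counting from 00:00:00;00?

57340

As if non-drop at 30 labels/s: (0 × 3600 + 31 × 60 + 53) × 30 + 6 = 57396.
Minute boundaries passed: 31; those not divisible by 10: 31 − 3 = 28; dropped labels = 2 × 28 = 56.
Actual frame index = 57396 − 56 = 57340.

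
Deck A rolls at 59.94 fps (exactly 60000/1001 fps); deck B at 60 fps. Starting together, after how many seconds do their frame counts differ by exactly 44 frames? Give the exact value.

The gap grows by |60 − 60000/1001| = 60/1001 frames per second.
Time for a 44-frame gap: 44 ÷ (60/1001) = 11011/15 s.

11011/15 seconds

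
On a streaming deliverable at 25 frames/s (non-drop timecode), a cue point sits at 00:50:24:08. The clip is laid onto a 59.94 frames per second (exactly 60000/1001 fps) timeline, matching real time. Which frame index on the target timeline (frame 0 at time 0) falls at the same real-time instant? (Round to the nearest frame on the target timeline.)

frame 181278

Source frame index: (0×3600 + 50×60 + 24) × 25 + 8 = 75608.
Real time: 75608 / (25) = 75608/25 s.
Target frame: (75608/25) × (60000/1001) = 13958400/77 ≈ 181277.922 → 181278.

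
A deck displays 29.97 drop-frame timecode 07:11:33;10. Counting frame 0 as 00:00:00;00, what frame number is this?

776024

As if non-drop at 30 labels/s: (7 × 3600 + 11 × 60 + 33) × 30 + 10 = 776800.
Minute boundaries passed: 431; those not divisible by 10: 431 − 43 = 388; dropped labels = 2 × 388 = 776.
Actual frame index = 776800 − 776 = 776024.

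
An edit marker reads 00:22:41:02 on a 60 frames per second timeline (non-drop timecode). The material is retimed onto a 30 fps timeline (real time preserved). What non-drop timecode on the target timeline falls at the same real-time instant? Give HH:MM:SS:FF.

00:22:41:01

Source frame index: (0×3600 + 22×60 + 41) × 60 + 2 = 81662.
Real time: 81662 / (60) = 40831/30 s.
Target frame: (40831/30) × (30) = 40831.
At 30 labels/s: frame 40831 → 00:22:41:01.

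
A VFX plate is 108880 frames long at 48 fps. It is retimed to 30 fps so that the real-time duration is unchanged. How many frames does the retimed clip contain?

Target frames = source frames × (target rate / source rate) = 108880 × (30)/(48) = 108880 × 5/8 = 68050.

68050 frames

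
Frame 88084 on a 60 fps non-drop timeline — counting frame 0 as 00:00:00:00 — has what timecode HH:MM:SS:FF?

00:24:28:04

88084 ÷ 60 = 1468 full seconds, remainder 4 frames.
1468 s = 0 h 24 min 28 s.
Timecode: 00:24:28:04.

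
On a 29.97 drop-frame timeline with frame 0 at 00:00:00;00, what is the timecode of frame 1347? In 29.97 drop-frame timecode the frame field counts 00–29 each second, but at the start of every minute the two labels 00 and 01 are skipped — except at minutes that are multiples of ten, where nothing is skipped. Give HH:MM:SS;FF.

00:00:44;27

Ten DF minutes hold 17982 frames, so frame 1347 lies in block 0 (frames 0–17981) with 1347 frames into that block.
The block's first minute is 1800 frames and the rest 1798 each; 1347 frames reaches minute 0, so 0 × 18 + 0 × 2 = 0 labels have been skipped so far.
Adding those back, label number 1347 + 0 = 1347 at 30 labels/s is 44 s + 27 f = 0 h 0 min 44 s frame 27, i.e. 00:00:44;27.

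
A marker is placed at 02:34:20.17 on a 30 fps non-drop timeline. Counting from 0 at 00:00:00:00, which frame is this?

Total seconds to the label: (2 × 3600 + 34 × 60 + 20) = 9260.
Frame index = 9260 × 30 + 17 = 277817.

frame 277817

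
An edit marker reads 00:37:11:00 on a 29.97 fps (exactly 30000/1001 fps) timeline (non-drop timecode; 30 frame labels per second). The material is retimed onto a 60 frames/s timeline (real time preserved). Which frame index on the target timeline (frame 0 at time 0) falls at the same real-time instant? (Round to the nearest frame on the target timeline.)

frame 133994

Source frame index: (0×3600 + 37×60 + 11) × 30 + 0 = 66930.
Real time: 66930 / (30000/1001) = 2233231/1000 s.
Target frame: (2233231/1000) × (60) = 6699693/50 ≈ 133993.860 → 133994.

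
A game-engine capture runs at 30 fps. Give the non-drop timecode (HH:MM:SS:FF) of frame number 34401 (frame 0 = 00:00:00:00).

00:19:06:21

34401 ÷ 30 = 1146 full seconds, remainder 21 frames.
1146 s = 0 h 19 min 6 s.
Timecode: 00:19:06:21.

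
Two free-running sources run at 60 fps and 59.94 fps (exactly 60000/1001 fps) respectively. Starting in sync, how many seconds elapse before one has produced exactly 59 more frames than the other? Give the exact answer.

The gap grows by |60000/1001 − 60| = 60/1001 frames per second.
Time for a 59-frame gap: 59 ÷ (60/1001) = 59059/60 s.

59059/60 seconds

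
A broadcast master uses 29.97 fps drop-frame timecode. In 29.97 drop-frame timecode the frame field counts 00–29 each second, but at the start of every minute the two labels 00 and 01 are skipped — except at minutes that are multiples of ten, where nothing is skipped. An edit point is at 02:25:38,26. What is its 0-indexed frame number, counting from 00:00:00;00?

261904

As if non-drop at 30 labels/s: (2 × 3600 + 25 × 60 + 38) × 30 + 26 = 262166.
Minute boundaries passed: 145; those not divisible by 10: 145 − 14 = 131; dropped labels = 2 × 131 = 262.
Actual frame index = 262166 − 262 = 261904.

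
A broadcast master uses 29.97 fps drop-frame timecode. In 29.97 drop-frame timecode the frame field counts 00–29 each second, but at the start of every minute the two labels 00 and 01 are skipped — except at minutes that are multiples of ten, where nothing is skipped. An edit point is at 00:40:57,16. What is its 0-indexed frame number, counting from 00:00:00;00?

73654

Complete 10-minute blocks: 4, each 17982 frames → 71928.
Remaining 0 whole minutes in the current block: 0 frames.
Within the current minute: 57 × 30 + 16 = 1726. Total = 71928 + 0 + 1726 = 73654.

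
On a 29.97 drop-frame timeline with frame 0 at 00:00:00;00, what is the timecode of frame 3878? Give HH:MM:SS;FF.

Each 10-minute DF block holds 10 × 60 × 30 − 9 × 2 = 17982 frames. 3878 ÷ 17982 → 0 full blocks, remainder 3878.
Within the partial block the first minute is 1800 frames and each further minute 1798, so 2 further minute boundaries passed. Total skipped labels = 18 × 0 + 2 × 2 = 4.
Non-drop label index = 3878 + 4 = 3882; at 30 labels/s that is 00:02:09:12, i.e. DF 00:02:09;12.

00:02:09;12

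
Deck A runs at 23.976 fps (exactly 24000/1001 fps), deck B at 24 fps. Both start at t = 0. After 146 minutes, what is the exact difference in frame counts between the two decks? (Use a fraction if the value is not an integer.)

146 min = 8760 s.
A emits 24000/1001 × 8760 = 210240000/1001 frames; B emits 24 × 8760 = 210240.
Difference = 210240/1001 frames (≈ 210.0300); B is ahead of A.

210240/1001 frames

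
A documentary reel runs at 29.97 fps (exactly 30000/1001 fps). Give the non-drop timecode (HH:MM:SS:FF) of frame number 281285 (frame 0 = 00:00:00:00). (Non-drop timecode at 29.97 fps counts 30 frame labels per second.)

281285 ÷ 30 = 9376 full seconds, remainder 5 frames.
9376 s = 2 h 36 min 16 s.
Timecode: 02:36:16:05.

02:36:16:05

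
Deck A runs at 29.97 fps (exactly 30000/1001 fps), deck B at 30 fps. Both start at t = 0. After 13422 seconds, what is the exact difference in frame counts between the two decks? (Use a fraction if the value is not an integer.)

402660/1001 frames

A emits 30000/1001 × 13422 = 402660000/1001 frames; B emits 30 × 13422 = 402660.
Difference = 402660/1001 frames (≈ 402.2577); B is ahead of A.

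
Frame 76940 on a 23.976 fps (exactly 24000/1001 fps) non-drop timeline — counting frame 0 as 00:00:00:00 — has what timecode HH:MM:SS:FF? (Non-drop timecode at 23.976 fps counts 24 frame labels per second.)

76940 ÷ 24 = 3205 full seconds, remainder 20 frames.
3205 s = 0 h 53 min 25 s.
Timecode: 00:53:25:20.

00:53:25:20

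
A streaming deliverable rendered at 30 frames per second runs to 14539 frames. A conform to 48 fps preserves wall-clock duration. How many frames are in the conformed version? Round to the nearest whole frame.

23262 frames

Frames at target rate = 14539 × (48) / (30) = 116312/5 ≈ 23262.400.
Nearest whole frame: 23262.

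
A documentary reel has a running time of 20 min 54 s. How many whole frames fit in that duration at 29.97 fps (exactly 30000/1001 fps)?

37582 frames

20 min 54 s = 1254 s.
Frames = 1254 × 30000/1001 = 3420000/91 ≈ 37582.4176.
Complete frames: 37582.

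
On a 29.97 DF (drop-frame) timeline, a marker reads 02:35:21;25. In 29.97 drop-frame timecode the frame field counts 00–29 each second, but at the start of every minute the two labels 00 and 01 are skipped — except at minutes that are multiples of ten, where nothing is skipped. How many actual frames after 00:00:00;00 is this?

As if non-drop at 30 labels/s: (2 × 3600 + 35 × 60 + 21) × 30 + 25 = 279655.
Minute boundaries passed: 155; those not divisible by 10: 155 − 15 = 140; dropped labels = 2 × 140 = 280.
Actual frame index = 279655 − 280 = 279375.

279375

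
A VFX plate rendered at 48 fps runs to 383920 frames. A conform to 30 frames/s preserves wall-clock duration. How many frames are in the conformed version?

239950 frames

Target frames = source frames × (target rate / source rate) = 383920 × (30)/(48) = 383920 × 5/8 = 239950.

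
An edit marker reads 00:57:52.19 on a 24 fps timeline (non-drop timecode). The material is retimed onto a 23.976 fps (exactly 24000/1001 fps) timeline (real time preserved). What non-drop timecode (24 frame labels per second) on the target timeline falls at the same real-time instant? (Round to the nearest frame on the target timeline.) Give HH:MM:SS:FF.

00:57:49:08

Source frame index: (0×3600 + 57×60 + 52) × 24 + 19 = 83347.
Real time: 83347 / (24) = 83347/24 s.
Target frame: (83347/24) × (24000/1001) = 7577000/91 ≈ 83263.736 → 83264.
At 24 labels/s: frame 83264 → 00:57:49:08.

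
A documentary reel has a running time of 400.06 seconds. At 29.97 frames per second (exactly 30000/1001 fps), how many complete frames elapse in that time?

11989 frames

Frames = 400.06 × 30000/1001 = 12001800/1001 ≈ 11989.8102.
Complete frames: 11989.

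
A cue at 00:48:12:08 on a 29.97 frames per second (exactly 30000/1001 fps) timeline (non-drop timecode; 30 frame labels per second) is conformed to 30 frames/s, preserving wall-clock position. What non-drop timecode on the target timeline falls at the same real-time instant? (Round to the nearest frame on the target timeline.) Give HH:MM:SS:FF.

00:48:15:05

Source frame index: (0×3600 + 48×60 + 12) × 30 + 8 = 86768.
Real time: 86768 / (30000/1001) = 5428423/1875 s.
Target frame: (5428423/1875) × (30) = 10856846/125 ≈ 86854.768 → 86855.
At 30 labels/s: frame 86855 → 00:48:15:05.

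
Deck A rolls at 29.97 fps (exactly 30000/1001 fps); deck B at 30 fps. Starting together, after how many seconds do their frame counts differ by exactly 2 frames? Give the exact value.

1001/15 seconds

The gap grows by |30 − 30000/1001| = 30/1001 frames per second.
Time for a 2-frame gap: 2 ÷ (30/1001) = 1001/15 s.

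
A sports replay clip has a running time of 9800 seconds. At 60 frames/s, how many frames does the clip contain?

588000 frames

Frames = 9800 × 60 = 588000.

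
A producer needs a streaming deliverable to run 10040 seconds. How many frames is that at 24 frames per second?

Frames = 10040 × 24 = 240960.

240960 frames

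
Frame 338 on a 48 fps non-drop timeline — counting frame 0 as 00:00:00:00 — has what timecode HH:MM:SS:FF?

00:00:07:02

338 ÷ 48 = 7 full seconds, remainder 2 frames.
7 s = 0 h 0 min 7 s.
Timecode: 00:00:07:02.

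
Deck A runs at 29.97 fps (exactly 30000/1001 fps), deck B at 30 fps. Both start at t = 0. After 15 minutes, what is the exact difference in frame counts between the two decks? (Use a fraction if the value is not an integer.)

27000/1001 frames

15 min = 900 s.
A emits 30000/1001 × 900 = 27000000/1001 frames; B emits 30 × 900 = 27000.
Difference = 27000/1001 frames (≈ 26.9730); B is ahead of A.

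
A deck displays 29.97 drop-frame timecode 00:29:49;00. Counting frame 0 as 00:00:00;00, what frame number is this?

As if non-drop at 30 labels/s: (0 × 3600 + 29 × 60 + 49) × 30 + 0 = 53670.
Minute boundaries passed: 29; those not divisible by 10: 29 − 2 = 27; dropped labels = 2 × 27 = 54.
Actual frame index = 53670 − 54 = 53616.

53616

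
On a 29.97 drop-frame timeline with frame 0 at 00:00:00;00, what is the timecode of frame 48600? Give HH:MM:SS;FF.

Each 10-minute DF block holds 10 × 60 × 30 − 9 × 2 = 17982 frames. 48600 ÷ 17982 → 2 full blocks, remainder 12636.
Within the partial block the first minute is 1800 frames and each further minute 1798, so 7 further minute boundaries passed. Total skipped labels = 18 × 2 + 2 × 7 = 50.
Non-drop label index = 48600 + 50 = 48650; at 30 labels/s that is 00:27:01:20, i.e. DF 00:27:01;20.

00:27:01;20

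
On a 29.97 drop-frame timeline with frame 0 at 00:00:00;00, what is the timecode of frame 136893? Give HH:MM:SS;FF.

Each 10-minute DF block holds 10 × 60 × 30 − 9 × 2 = 17982 frames. 136893 ÷ 17982 → 7 full blocks, remainder 11019.
Within the partial block the first minute is 1800 frames and each further minute 1798, so 6 further minute boundaries passed. Total skipped labels = 18 × 7 + 2 × 6 = 138.
Non-drop label index = 136893 + 138 = 137031; at 30 labels/s that is 01:16:07:21, i.e. DF 01:16:07;21.

01:16:07;21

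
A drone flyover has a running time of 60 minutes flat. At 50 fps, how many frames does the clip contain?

180000 frames

60 min = 3600 s.
Frames = 3600 × 50 = 180000.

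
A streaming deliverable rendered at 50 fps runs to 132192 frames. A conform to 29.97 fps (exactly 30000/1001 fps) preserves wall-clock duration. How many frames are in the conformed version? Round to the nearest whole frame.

79236 frames

Frames at target rate = 132192 × (30000/1001) / (50) = 79315200/1001 ≈ 79235.964.
Nearest whole frame: 79236.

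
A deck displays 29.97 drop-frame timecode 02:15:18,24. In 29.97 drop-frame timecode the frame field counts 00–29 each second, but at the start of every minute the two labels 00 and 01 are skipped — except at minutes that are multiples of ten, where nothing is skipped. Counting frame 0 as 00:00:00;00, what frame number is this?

243320

As if non-drop at 30 labels/s: (2 × 3600 + 15 × 60 + 18) × 30 + 24 = 243564.
Minute boundaries passed: 135; those not divisible by 10: 135 − 13 = 122; dropped labels = 2 × 122 = 244.
Actual frame index = 243564 − 244 = 243320.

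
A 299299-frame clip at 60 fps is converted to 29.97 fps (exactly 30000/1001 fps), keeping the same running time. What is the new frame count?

149500 frames

Target frames = source frames × (target rate / source rate) = 299299 × (30000/1001)/(60) = 299299 × 500/1001 = 149500.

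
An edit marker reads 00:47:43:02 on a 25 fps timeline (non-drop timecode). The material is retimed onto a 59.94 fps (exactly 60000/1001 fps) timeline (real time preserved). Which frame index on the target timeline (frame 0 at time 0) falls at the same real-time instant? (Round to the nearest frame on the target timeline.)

frame 171613

Source frame index: (0×3600 + 47×60 + 43) × 25 + 2 = 71577.
Real time: 71577 / (25) = 71577/25 s.
Target frame: (71577/25) × (60000/1001) = 15616800/91 ≈ 171613.187 → 171613.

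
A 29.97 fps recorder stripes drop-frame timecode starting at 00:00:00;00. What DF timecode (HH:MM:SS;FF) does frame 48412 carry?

00:26:55;10

Ten DF minutes hold 17982 frames, so frame 48412 lies in block 2 (frames 35964–53945) with 12448 frames into that block.
The block's first minute is 1800 frames and the rest 1798 each; 12448 frames reaches minute 6, so 2 × 18 + 6 × 2 = 48 labels have been skipped so far.
Adding those back, label number 48412 + 48 = 48460 at 30 labels/s is 1615 s + 10 f = 0 h 26 min 55 s frame 10, i.e. 00:26:55;10.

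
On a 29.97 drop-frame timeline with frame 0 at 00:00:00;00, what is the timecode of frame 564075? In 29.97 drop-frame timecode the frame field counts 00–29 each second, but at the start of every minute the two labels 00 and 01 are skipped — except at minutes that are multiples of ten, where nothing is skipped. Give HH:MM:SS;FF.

Ten DF minutes hold 17982 frames, so frame 564075 lies in block 31 (frames 557442–575423) with 6633 frames into that block.
The block's first minute is 1800 frames and the rest 1798 each; 6633 frames reaches minute 3, so 31 × 18 + 3 × 2 = 564 labels have been skipped so far.
Adding those back, label number 564075 + 564 = 564639 at 30 labels/s is 18821 s + 9 f = 5 h 13 min 41 s frame 9, i.e. 05:13:41;09.

05:13:41;09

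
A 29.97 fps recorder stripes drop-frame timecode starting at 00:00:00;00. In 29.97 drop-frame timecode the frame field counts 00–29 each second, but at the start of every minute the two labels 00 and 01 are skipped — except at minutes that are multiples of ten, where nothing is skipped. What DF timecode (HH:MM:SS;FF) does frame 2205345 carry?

20:26:25;03

Ten DF minutes hold 17982 frames, so frame 2205345 lies in block 122 (frames 2193804–2211785) with 11541 frames into that block.
The block's first minute is 1800 frames and the rest 1798 each; 11541 frames reaches minute 6, so 122 × 18 + 6 × 2 = 2208 labels have been skipped so far.
Adding those back, label number 2205345 + 2208 = 2207553 at 30 labels/s is 73585 s + 3 f = 20 h 26 min 25 s frame 3, i.e. 20:26:25;03.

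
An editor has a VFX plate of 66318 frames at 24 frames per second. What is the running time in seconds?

Running time = 66318 / (24) = 2763.25 s.

2763.25 seconds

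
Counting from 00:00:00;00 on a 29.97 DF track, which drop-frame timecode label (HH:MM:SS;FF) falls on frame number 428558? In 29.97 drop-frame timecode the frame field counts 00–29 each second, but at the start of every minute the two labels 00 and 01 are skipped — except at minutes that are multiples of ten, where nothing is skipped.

03:58:19;18

Ten DF minutes hold 17982 frames, so frame 428558 lies in block 23 (frames 413586–431567) with 14972 frames into that block.
The block's first minute is 1800 frames and the rest 1798 each; 14972 frames reaches minute 8, so 23 × 18 + 8 × 2 = 430 labels have been skipped so far.
Adding those back, label number 428558 + 430 = 428988 at 30 labels/s is 14299 s + 18 f = 3 h 58 min 19 s frame 18, i.e. 03:58:19;18.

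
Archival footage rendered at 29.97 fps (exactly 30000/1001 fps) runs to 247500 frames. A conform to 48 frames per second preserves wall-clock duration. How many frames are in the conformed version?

396396 frames

Target frames = source frames × (target rate / source rate) = 247500 × (48)/(30000/1001) = 247500 × 1001/625 = 396396.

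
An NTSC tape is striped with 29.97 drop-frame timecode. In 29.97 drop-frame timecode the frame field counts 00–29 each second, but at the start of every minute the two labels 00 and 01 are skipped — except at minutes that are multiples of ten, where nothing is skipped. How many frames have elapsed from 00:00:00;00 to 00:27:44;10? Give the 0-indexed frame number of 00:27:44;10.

Complete 10-minute blocks: 2, each 17982 frames → 35964.
Remaining 7 whole minutes in the current block: 1800 + 6 × 1798 = 12588 frames.
Within the current minute: 44 × 30 + 10 − 2 = 1328 (labels ;00/;01 skipped at this minute). Total = 35964 + 12588 + 1328 = 49880.

49880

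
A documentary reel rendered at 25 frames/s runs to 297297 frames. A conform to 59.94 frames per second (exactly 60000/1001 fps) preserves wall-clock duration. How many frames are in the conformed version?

Target frames = source frames × (target rate / source rate) = 297297 × (60000/1001)/(25) = 297297 × 2400/1001 = 712800.

712800 frames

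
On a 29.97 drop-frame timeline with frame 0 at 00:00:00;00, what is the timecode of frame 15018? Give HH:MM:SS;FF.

00:08:21;04

Ten DF minutes hold 17982 frames, so frame 15018 lies in block 0 (frames 0–17981) with 15018 frames into that block.
The block's first minute is 1800 frames and the rest 1798 each; 15018 frames reaches minute 8, so 0 × 18 + 8 × 2 = 16 labels have been skipped so far.
Adding those back, label number 15018 + 16 = 15034 at 30 labels/s is 501 s + 4 f = 0 h 8 min 21 s frame 4, i.e. 00:08:21;04.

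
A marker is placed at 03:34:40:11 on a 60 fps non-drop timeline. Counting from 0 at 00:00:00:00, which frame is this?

Total seconds to the label: (3 × 3600 + 34 × 60 + 40) = 12880.
Frame index = 12880 × 60 + 11 = 772811.

frame 772811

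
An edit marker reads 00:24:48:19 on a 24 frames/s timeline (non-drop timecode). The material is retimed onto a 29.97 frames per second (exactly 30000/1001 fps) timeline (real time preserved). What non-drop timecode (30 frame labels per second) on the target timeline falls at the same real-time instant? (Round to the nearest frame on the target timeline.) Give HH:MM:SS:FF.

00:24:47:09

Source frame index: (0×3600 + 24×60 + 48) × 24 + 19 = 35731.
Real time: 35731 / (24) = 35731/24 s.
Target frame: (35731/24) × (30000/1001) = 44663750/1001 ≈ 44619.131 → 44619.
At 30 labels/s: frame 44619 → 00:24:47:09.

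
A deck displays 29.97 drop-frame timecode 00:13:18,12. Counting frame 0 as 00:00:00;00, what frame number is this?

23928

Complete 10-minute blocks: 1, each 17982 frames → 17982.
Remaining 3 whole minutes in the current block: 1800 + 2 × 1798 = 5396 frames.
Within the current minute: 18 × 30 + 12 − 2 = 550 (labels ;00/;01 skipped at this minute). Total = 17982 + 5396 + 550 = 23928.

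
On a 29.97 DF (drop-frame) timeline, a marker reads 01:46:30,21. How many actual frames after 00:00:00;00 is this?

Complete 10-minute blocks: 10, each 17982 frames → 179820.
Remaining 6 whole minutes in the current block: 1800 + 5 × 1798 = 10790 frames.
Within the current minute: 30 × 30 + 21 − 2 = 919 (labels ;00/;01 skipped at this minute). Total = 179820 + 10790 + 919 = 191529.

191529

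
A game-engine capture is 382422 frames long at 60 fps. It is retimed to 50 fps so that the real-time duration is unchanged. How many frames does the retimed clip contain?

Target frames = source frames × (target rate / source rate) = 382422 × (50)/(60) = 382422 × 5/6 = 318685.

318685 frames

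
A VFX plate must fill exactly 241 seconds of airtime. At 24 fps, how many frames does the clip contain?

Frames = 241 × 24 = 5784.

5784 frames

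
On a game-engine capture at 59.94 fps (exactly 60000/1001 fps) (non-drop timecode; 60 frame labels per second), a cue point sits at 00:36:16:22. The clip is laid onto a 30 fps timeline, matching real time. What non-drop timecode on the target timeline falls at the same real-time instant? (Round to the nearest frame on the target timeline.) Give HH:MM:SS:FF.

Source frame index: (0×3600 + 36×60 + 16) × 60 + 22 = 130582.
Real time: 130582 / (60000/1001) = 65356291/30000 s.
Target frame: (65356291/30000) × (30) = 65356291/1000 ≈ 65356.291 → 65356.
At 30 labels/s: frame 65356 → 00:36:18:16.

00:36:18:16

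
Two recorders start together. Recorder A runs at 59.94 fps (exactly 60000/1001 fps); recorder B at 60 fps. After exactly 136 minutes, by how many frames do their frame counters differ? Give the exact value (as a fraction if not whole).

136 min = 8160 s.
A emits 60000/1001 × 8160 = 489600000/1001 frames; B emits 60 × 8160 = 489600.
Difference = 489600/1001 frames (≈ 489.1109); B is ahead of A.

489600/1001 frames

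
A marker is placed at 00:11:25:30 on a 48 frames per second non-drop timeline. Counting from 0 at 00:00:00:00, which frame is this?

Total seconds to the label: (0 × 3600 + 11 × 60 + 25) = 685.
Frame index = 685 × 48 + 30 = 32910.

frame 32910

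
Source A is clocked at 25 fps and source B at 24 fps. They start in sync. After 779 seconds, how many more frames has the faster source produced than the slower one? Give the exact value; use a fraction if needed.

779 frames

A emits 25 × 779 = 19475 frames; B emits 24 × 779 = 18696.
Difference = 779 frames; B is behind A.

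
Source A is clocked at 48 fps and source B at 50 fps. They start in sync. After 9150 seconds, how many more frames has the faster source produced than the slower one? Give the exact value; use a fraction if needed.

A emits 48 × 9150 = 439200 frames; B emits 50 × 9150 = 457500.
Difference = 18300 frames; B is ahead of A.

18300 frames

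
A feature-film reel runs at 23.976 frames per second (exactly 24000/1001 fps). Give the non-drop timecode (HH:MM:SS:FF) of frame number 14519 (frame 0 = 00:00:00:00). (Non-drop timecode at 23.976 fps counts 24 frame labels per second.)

00:10:04:23

14519 ÷ 24 = 604 full seconds, remainder 23 frames.
604 s = 0 h 10 min 4 s.
Timecode: 00:10:04:23.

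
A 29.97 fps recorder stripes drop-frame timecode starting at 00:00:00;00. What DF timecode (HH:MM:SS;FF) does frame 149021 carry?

Ten DF minutes hold 17982 frames, so frame 149021 lies in block 8 (frames 143856–161837) with 5165 frames into that block.
The block's first minute is 1800 frames and the rest 1798 each; 5165 frames reaches minute 2, so 8 × 18 + 2 × 2 = 148 labels have been skipped so far.
Adding those back, label number 149021 + 148 = 149169 at 30 labels/s is 4972 s + 9 f = 1 h 22 min 52 s frame 9, i.e. 01:22:52;09.

01:22:52;09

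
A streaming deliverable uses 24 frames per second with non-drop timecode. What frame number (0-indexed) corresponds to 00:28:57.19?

41707

Total seconds to the label: (0 × 3600 + 28 × 60 + 57) = 1737.
Frame index = 1737 × 24 + 19 = 41707.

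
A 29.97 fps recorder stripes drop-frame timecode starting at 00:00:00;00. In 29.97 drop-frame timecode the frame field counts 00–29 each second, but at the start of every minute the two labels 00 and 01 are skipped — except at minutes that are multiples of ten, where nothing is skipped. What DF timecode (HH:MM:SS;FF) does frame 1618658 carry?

15:00:09;08

Each 10-minute DF block holds 10 × 60 × 30 − 9 × 2 = 17982 frames. 1618658 ÷ 17982 → 90 full blocks, remainder 278.
Within the partial block the first minute is 1800 frames and each further minute 1798, so 0 further minute boundaries passed. Total skipped labels = 18 × 90 + 2 × 0 = 1620.
Non-drop label index = 1618658 + 1620 = 1620278; at 30 labels/s that is 15:00:09:08, i.e. DF 15:00:09;08.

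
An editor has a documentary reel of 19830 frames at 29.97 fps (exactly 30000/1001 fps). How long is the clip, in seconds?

661.661 seconds

Running time = 19830 / (30000/1001) = 661.661 s.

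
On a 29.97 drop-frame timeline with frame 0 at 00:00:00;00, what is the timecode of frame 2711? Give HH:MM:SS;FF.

Each 10-minute DF block holds 10 × 60 × 30 − 9 × 2 = 17982 frames. 2711 ÷ 17982 → 0 full blocks, remainder 2711.
Within the partial block the first minute is 1800 frames and each further minute 1798, so 1 further minute boundary passed. Total skipped labels = 18 × 0 + 2 × 1 = 2.
Non-drop label index = 2711 + 2 = 2713; at 30 labels/s that is 00:01:30:13, i.e. DF 00:01:30;13.

00:01:30;13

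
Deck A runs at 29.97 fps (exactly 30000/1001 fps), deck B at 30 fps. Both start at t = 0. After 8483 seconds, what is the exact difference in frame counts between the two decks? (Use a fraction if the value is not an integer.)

254490/1001 frames

A emits 30000/1001 × 8483 = 254490000/1001 frames; B emits 30 × 8483 = 254490.
Difference = 254490/1001 frames (≈ 254.2358); B is ahead of A.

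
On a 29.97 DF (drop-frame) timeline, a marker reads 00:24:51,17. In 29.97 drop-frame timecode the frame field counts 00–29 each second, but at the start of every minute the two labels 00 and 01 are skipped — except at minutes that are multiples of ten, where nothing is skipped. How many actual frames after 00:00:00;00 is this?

44703

As if non-drop at 30 labels/s: (0 × 3600 + 24 × 60 + 51) × 30 + 17 = 44747.
Minute boundaries passed: 24; those not divisible by 10: 24 − 2 = 22; dropped labels = 2 × 22 = 44.
Actual frame index = 44747 − 44 = 44703.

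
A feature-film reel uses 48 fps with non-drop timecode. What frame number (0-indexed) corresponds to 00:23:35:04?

67924

Total seconds to the label: (0 × 3600 + 23 × 60 + 35) = 1415.
Frame index = 1415 × 48 + 4 = 67924.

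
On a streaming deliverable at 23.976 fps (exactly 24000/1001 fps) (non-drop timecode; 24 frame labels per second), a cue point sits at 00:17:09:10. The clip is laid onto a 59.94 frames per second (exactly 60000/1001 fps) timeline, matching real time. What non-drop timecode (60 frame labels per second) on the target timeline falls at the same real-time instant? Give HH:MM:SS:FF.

Source frame index: (0×3600 + 17×60 + 9) × 24 + 10 = 24706.
Real time: 24706 / (24000/1001) = 12365353/12000 s.
Target frame: (12365353/12000) × (60000/1001) = 61765.
At 60 labels/s: frame 61765 → 00:17:09:25.

00:17:09:25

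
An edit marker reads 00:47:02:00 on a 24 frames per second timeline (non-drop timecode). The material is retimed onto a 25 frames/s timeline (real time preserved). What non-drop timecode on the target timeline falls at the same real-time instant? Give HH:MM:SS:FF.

Source frame index: (0×3600 + 47×60 + 2) × 24 + 0 = 67728.
Real time: 67728 / (24) = 2822 s.
Target frame: (2822) × (25) = 70550.
At 25 labels/s: frame 70550 → 00:47:02:00.

00:47:02:00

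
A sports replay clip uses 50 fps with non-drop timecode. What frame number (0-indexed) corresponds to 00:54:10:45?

Total seconds to the label: (0 × 3600 + 54 × 60 + 10) = 3250.
Frame index = 3250 × 50 + 45 = 162545.

frame 162545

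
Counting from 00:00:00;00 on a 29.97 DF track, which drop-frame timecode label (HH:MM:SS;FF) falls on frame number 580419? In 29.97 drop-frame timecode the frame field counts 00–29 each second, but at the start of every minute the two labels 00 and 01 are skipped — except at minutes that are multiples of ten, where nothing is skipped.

Each 10-minute DF block holds 10 × 60 × 30 − 9 × 2 = 17982 frames. 580419 ÷ 17982 → 32 full blocks, remainder 4995.
Within the partial block the first minute is 1800 frames and each further minute 1798, so 2 further minute boundaries passed. Total skipped labels = 18 × 32 + 2 × 2 = 580.
Non-drop label index = 580419 + 580 = 580999; at 30 labels/s that is 05:22:46:19, i.e. DF 05:22:46;19.

05:22:46;19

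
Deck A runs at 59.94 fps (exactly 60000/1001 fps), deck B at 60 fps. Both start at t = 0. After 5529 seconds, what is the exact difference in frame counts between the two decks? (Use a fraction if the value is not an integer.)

A emits 60000/1001 × 5529 = 331740000/1001 frames; B emits 60 × 5529 = 331740.
Difference = 331740/1001 frames (≈ 331.4086); B is ahead of A.

331740/1001 frames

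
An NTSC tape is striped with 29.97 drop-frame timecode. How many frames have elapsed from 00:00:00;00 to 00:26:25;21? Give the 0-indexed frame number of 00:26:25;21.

47523

As if non-drop at 30 labels/s: (0 × 3600 + 26 × 60 + 25) × 30 + 21 = 47571.
Minute boundaries passed: 26; those not divisible by 10: 26 − 2 = 24; dropped labels = 2 × 24 = 48.
Actual frame index = 47571 − 48 = 47523.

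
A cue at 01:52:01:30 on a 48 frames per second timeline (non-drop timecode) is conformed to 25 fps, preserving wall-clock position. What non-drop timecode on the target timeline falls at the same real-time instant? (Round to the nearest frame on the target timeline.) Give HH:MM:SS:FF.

01:52:01:16

Source frame index: (1×3600 + 52×60 + 1) × 48 + 30 = 322638.
Real time: 322638 / (48) = 53773/8 s.
Target frame: (53773/8) × (25) = 1344325/8 ≈ 168040.625 → 168041.
At 25 labels/s: frame 168041 → 01:52:01:16.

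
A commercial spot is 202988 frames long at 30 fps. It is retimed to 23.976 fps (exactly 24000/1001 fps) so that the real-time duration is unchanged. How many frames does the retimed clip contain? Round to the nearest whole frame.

Frames at target rate = 202988 × (24000/1001) / (30) = 162390400/1001 ≈ 162228.172.
Nearest whole frame: 162228.

162228 frames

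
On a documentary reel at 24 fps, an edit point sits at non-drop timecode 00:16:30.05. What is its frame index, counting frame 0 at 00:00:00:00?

23765

Total seconds to the label: (0 × 3600 + 16 × 60 + 30) = 990.
Frame index = 990 × 24 + 5 = 23765.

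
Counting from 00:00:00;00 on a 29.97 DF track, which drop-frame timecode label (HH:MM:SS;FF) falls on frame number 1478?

00:00:49;08

Each 10-minute DF block holds 10 × 60 × 30 − 9 × 2 = 17982 frames. 1478 ÷ 17982 → 0 full blocks, remainder 1478.
Within the partial block the first minute is 1800 frames and each further minute 1798, so 0 further minute boundaries passed. Total skipped labels = 18 × 0 + 2 × 0 = 0.
Non-drop label index = 1478 + 0 = 1478; at 30 labels/s that is 00:00:49:08, i.e. DF 00:00:49;08.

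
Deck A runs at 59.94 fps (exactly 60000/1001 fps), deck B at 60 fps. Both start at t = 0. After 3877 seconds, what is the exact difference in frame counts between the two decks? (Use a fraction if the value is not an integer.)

232620/1001 frames

A emits 60000/1001 × 3877 = 232620000/1001 frames; B emits 60 × 3877 = 232620.
Difference = 232620/1001 frames (≈ 232.3876); B is ahead of A.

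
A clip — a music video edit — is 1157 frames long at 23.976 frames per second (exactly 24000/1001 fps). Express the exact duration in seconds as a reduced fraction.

Running time = 1157 ÷ (24000/1001) = 1157 × 1001/24000 = 1158157/24000 s.

1158157/24000 seconds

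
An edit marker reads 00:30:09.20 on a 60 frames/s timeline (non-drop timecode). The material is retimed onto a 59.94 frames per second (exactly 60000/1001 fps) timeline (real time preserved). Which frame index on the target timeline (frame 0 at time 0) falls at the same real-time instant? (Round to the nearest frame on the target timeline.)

frame 108452

Source frame index: (0×3600 + 30×60 + 9) × 60 + 20 = 108560.
Real time: 108560 / (60) = 5428/3 s.
Target frame: (5428/3) × (60000/1001) = 108560000/1001 ≈ 108451.548 → 108452.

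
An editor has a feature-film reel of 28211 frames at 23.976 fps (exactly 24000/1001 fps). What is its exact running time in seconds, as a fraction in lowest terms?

Running time = 28211 ÷ (24000/1001) = 28211 × 1001/24000 = 28239211/24000 s.

28239211/24000 seconds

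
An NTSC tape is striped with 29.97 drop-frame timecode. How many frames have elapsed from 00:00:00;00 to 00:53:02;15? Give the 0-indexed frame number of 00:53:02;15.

95379

As if non-drop at 30 labels/s: (0 × 3600 + 53 × 60 + 2) × 30 + 15 = 95475.
Minute boundaries passed: 53; those not divisible by 10: 53 − 5 = 48; dropped labels = 2 × 48 = 96.
Actual frame index = 95475 − 96 = 95379.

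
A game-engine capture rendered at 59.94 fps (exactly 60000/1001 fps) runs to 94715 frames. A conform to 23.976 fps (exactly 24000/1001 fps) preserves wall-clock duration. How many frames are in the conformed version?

37886 frames

Target frames = source frames × (target rate / source rate) = 94715 × (24000/1001)/(60000/1001) = 94715 × 2/5 = 37886.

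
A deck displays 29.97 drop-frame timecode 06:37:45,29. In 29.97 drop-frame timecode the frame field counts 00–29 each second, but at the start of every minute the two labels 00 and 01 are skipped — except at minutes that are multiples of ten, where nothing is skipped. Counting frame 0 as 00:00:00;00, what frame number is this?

715263

As if non-drop at 30 labels/s: (6 × 3600 + 37 × 60 + 45) × 30 + 29 = 715979.
Minute boundaries passed: 397; those not divisible by 10: 397 − 39 = 358; dropped labels = 2 × 358 = 716.
Actual frame index = 715979 − 716 = 715263.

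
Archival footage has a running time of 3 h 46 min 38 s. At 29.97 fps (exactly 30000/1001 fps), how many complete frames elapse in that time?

407532 frames

3 h 46 min 38 s = 13598 s.
Frames = 13598 × 30000/1001 = 31380000/77 ≈ 407532.4675.
Complete frames: 407532.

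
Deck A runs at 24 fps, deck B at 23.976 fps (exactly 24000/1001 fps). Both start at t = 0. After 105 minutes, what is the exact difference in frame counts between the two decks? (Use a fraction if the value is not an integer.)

21600/143 frames

105 min = 6300 s.
A emits 24 × 6300 = 151200 frames; B emits 24000/1001 × 6300 = 21600000/143.
Difference = 21600/143 frames (≈ 151.0490); B is behind A.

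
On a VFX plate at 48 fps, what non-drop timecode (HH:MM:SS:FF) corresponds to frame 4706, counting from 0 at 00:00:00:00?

00:01:38:02

4706 ÷ 48 = 98 full seconds, remainder 2 frames.
98 s = 0 h 1 min 38 s.
Timecode: 00:01:38:02.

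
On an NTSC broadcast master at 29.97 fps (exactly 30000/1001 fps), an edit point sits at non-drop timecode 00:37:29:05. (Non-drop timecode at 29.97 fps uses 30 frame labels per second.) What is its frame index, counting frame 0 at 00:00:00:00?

frame 67475

Total seconds to the label: (0 × 3600 + 37 × 60 + 29) = 2249.
Frame index = 2249 × 30 + 5 = 67475.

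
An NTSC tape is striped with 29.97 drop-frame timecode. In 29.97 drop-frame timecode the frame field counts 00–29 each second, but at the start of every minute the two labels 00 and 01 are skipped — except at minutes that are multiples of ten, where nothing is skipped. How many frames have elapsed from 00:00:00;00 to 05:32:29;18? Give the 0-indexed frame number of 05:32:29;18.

As if non-drop at 30 labels/s: (5 × 3600 + 32 × 60 + 29) × 30 + 18 = 598488.
Minute boundaries passed: 332; those not divisible by 10: 332 − 33 = 299; dropped labels = 2 × 299 = 598.
Actual frame index = 598488 − 598 = 597890.

597890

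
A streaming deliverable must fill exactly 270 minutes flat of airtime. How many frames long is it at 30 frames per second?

486000 frames

270 min = 16200 s.
Frames = 16200 × 30 = 486000.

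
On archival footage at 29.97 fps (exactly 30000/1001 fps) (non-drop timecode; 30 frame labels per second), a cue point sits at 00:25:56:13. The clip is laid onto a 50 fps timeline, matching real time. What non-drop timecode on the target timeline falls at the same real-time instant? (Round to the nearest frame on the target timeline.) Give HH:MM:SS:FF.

00:25:57:49

Source frame index: (0×3600 + 25×60 + 56) × 30 + 13 = 46693.
Real time: 46693 / (30000/1001) = 46739693/30000 s.
Target frame: (46739693/30000) × (50) = 46739693/600 ≈ 77899.488 → 77899.
At 50 labels/s: frame 77899 → 00:25:57:49.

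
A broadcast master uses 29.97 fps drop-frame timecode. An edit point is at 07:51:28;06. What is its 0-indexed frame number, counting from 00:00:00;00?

Complete 10-minute blocks: 47, each 17982 frames → 845154.
Remaining 1 whole minute in the current block: 1800 + 0 × 1798 = 1800 frames.
Within the current minute: 28 × 30 + 6 − 2 = 844 (labels ;00/;01 skipped at this minute). Total = 845154 + 1800 + 844 = 847798.

847798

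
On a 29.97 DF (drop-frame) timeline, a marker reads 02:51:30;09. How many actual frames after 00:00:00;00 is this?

308401

Complete 10-minute blocks: 17, each 17982 frames → 305694.
Remaining 1 whole minute in the current block: 1800 + 0 × 1798 = 1800 frames.
Within the current minute: 30 × 30 + 9 − 2 = 907 (labels ;00/;01 skipped at this minute). Total = 305694 + 1800 + 907 = 308401.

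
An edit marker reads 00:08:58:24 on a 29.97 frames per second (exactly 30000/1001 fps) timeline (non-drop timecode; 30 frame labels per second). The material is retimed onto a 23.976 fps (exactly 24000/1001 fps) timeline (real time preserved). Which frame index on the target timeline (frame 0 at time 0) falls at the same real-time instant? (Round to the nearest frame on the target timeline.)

Source frame index: (0×3600 + 8×60 + 58) × 30 + 24 = 16164.
Real time: 16164 / (30000/1001) = 1348347/2500 s.
Target frame: (1348347/2500) × (24000/1001) = 64656/5 ≈ 12931.200 → 12931.

frame 12931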